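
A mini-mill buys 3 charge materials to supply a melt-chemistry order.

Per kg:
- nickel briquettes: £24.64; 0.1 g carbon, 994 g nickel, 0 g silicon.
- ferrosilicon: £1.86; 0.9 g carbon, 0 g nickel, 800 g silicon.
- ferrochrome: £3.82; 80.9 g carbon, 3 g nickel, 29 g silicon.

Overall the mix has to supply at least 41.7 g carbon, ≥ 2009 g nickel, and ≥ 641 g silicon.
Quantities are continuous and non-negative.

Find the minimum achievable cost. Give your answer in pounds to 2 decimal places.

Set it up as a linear program. Let x1 = kg of nickel briquettes, x2 = kg of ferrosilicon, x3 = kg of ferrochrome.
min 24.64x1 + 1.86x2 + 3.82x3 subject to:
  0.1x1 + 0.9x2 + 80.9x3 ≥ 41.7   (carbon)
  994x1 + 3x3 ≥ 2009   (nickel)
  800x2 + 29x3 ≥ 641   (silicon)
  x1, x2, x3 ≥ 0.
The optimal mix uses every input. Binding constraints: carbon, nickel, silicon.
Optimal quantities: nickel briquettes = 2.0196 kg, ferrosilicon = 0.78297 kg, ferrochrome = 0.50424 kg.
Hence cost = 24.64·2.0196 + 1.86·0.78297 + 3.82·0.50424 = £53.1455.

£53.15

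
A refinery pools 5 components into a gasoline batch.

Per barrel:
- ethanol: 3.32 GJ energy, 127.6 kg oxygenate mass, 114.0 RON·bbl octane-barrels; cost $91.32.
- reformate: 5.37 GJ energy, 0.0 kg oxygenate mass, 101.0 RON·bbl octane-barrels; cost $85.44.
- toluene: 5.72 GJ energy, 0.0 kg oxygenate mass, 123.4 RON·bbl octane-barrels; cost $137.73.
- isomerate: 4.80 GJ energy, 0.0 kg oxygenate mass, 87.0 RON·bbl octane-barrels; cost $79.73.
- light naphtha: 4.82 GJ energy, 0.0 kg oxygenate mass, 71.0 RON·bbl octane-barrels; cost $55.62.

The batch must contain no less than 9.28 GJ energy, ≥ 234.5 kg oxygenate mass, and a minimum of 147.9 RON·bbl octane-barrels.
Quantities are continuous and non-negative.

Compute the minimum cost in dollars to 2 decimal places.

$204.50

This is a linear program. Let x1 = barrels of ethanol, x2 = barrels of reformate, x3 = barrels of toluene, x4 = barrels of isomerate, x5 = barrels of light naphtha.
min 91.32x1 + 85.44x2 + 137.73x3 + 79.73x4 + 55.62x5 with:
  3.32x1 + 5.37x2 + 5.72x3 + 4.8x4 + 4.82x5 ≥ 9.28   (energy)
  127.6x1 ≥ 234.5   (oxygenate mass)
  114x1 + 101x2 + 123.4x3 + 87x4 + 71x5 ≥ 147.9   (octane-barrels)
  x1, x2, x3, x4, x5 ≥ 0.
The optimal basis is {ethanol, light naphtha}; reformate, toluene, isomerate drop out. There the energy and oxygenate mass constraints are tight.
Solving gives x1 = 1.83777, x5 = 0.659458.
Objective = 91.32·1.83777 + 55.62·0.659458 = 204.5042.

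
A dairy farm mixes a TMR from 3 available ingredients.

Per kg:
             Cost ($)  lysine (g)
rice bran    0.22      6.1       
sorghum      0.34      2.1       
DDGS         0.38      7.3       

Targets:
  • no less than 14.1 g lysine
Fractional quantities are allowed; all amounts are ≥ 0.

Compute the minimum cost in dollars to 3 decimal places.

Let x1 = kg of rice bran, x2 = kg of sorghum, x3 = kg of DDGS.
min 0.22x1 + 0.34x2 + 0.38x3 s.t.:
  6.1x1 + 2.1x2 + 7.3x3 ≥ 14.1   (lysine)
  x1, x2, x3 ≥ 0.
At the optimum only rice bran is positive (sorghum, DDGS = 0). There the lysine constraint is tight.
Optimal quantities: rice bran = 2.3115 kg.
Hence cost = 0.22·2.3115 = $0.50853.

$0.509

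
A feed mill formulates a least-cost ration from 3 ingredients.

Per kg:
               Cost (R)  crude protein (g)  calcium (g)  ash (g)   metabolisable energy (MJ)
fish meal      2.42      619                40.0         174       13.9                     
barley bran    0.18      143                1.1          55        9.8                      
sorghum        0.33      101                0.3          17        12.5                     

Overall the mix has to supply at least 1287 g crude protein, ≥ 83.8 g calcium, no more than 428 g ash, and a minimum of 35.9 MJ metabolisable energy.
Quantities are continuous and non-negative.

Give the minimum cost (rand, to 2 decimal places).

This is a linear program. Let x1 = kg of fish meal, x2 = kg of barley bran, x3 = kg of sorghum.
Minimize 2.42x1 + 0.18x2 + 0.33x3 s.t.:
  619x1 + 143x2 + 101x3 ≥ 1287   (crude protein)
  40x1 + 1.1x2 + 0.3x3 ≥ 83.8   (calcium)
  174x1 + 55x2 + 17x3 ≤ 428   (ash)
  13.9x1 + 9.8x2 + 12.5x3 ≥ 35.9   (metabolisable energy)
  x1, x2, x3 ≥ 0.
The minimum-cost mix takes nothing from sorghum — only fish meal, barley bran. There the calcium and metabolisable energy constraints are tight.
So fish meal = 2.075 kg, barley bran = 0.7199 kg.
Total cost: 2.42·2.075 + 0.18·0.7199 = 5.1511.

R5.15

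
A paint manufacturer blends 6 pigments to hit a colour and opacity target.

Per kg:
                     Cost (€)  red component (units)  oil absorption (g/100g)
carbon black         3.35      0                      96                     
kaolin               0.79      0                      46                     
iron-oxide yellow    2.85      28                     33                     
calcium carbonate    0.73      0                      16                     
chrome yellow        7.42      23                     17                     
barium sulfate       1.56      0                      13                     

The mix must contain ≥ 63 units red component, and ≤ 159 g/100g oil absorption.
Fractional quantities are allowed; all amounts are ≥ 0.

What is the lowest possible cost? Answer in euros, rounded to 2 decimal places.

This is a linear program. Let x1 = kg of carbon black, x2 = kg of kaolin, x3 = kg of iron-oxide yellow, x4 = kg of calcium carbonate, x5 = kg of chrome yellow, x6 = kg of barium sulfate.
min 3.35x1 + 0.79x2 + 2.85x3 + 0.73x4 + 7.42x5 + 1.56x6 with:
  28x3 + 23x5 ≥ 63   (red component)
  96x1 + 46x2 + 33x3 + 16x4 + 17x5 + 13x6 ≤ 159   (oil absorption)
  x1, x2, x3, x4, x5, x6 ≥ 0.
The cheapest feasible vertex uses only iron-oxide yellow; carbon black, kaolin, calcium carbonate, chrome yellow, barium sulfate are not used. Binding constraint: red component.
So iron-oxide yellow = 2.25 kg.
Cost = 2.85·2.25 = 6.4125.

€6.41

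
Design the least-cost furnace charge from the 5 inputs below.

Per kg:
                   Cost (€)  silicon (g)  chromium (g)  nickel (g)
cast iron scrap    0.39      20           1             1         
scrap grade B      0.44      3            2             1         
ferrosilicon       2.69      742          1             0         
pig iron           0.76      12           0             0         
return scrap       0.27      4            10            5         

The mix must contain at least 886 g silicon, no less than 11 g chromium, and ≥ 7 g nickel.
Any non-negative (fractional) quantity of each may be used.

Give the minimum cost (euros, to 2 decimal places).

€3.57

Let x1 = kg of cast iron scrap, x2 = kg of scrap grade B, x3 = kg of ferrosilicon, x4 = kg of pig iron, x5 = kg of return scrap.
Minimize 0.39x1 + 0.44x2 + 2.69x3 + 0.76x4 + 0.27x5 subject to:
  20x1 + 3x2 + 742x3 + 12x4 + 4x5 ≥ 886   (silicon)
  1x1 + 2x2 + 1x3 + 10x5 ≥ 11   (chromium)
  1x1 + 1x2 + 5x5 ≥ 7   (nickel)
  x1, x2, x3, x4, x5 ≥ 0.
The cheapest feasible vertex uses only ferrosilicon, return scrap; cast iron scrap, scrap grade B, pig iron are not used. The silicon and nickel requirements are met with equality.
That vertex is x3 = 1.187, x5 = 1.4.
Objective = 2.69·1.187 + 0.27·1.4 = 3.5710.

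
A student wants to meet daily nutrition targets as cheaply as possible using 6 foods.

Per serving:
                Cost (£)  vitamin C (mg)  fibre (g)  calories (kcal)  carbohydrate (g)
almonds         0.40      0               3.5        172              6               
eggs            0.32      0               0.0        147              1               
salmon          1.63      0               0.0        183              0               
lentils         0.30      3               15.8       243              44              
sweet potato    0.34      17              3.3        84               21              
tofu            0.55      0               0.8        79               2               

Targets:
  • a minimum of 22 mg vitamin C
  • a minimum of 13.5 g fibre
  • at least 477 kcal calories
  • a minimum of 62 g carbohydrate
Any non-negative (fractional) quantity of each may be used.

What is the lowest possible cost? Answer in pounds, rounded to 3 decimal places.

Let x1 = servings of almonds, x2 = servings of eggs, x3 = servings of salmon, x4 = servings of lentils, x5 = servings of sweet potato, x6 = servings of tofu.
Minimize 0.4x1 + 0.32x2 + 1.63x3 + 0.3x4 + 0.34x5 + 0.55x6 subject to:
  3x4 + 17x5 ≥ 22   (vitamin C)
  3.5x1 + 15.8x4 + 3.3x5 + 0.8x6 ≥ 13.5   (fibre)
  172x1 + 147x2 + 183x3 + 243x4 + 84x5 + 79x6 ≥ 477   (calories)
  6x1 + 1x2 + 44x4 + 21x5 + 2x6 ≥ 62   (carbohydrate)
  x1, x2, x3, x4, x5, x6 ≥ 0.
The optimal basis is {lentils, sweet potato}; almonds, eggs, salmon, tofu drop out. The vitamin C and calories requirements are met with equality.
That vertex is x4 = 1.614, x5 = 1.009.
Cost = 0.3·1.614 + 0.34·1.009 = 0.82726.

£0.827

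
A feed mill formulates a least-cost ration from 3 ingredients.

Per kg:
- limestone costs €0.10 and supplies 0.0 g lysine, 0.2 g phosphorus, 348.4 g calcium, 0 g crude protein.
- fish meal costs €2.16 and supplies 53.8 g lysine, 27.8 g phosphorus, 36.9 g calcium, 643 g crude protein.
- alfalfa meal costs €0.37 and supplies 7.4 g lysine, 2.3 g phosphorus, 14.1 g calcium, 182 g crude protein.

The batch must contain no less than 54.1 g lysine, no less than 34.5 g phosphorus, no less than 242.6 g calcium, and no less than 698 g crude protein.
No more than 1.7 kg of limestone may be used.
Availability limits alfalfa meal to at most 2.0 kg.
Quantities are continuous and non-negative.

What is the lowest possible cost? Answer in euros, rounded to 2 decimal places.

This is a linear program. Let x1 = kg of limestone, x2 = kg of fish meal, x3 = kg of alfalfa meal.
Minimize 0.1x1 + 2.16x2 + 0.37x3 subject to:
  53.8x2 + 7.4x3 ≥ 54.1   (lysine)
  0.2x1 + 27.8x2 + 2.3x3 ≥ 34.5   (phosphorus)
  348.4x1 + 36.9x2 + 14.1x3 ≥ 242.6   (calcium)
  643x2 + 182x3 ≥ 698   (crude protein)
  x1 ≤ 1.7
  x3 ≤ 2
  x1, x2, x3 ≥ 0.
At the optimum only limestone, fish meal are positive (alfalfa meal = 0). The phosphorus and calcium requirements are met with equality.
Optimal quantities: limestone = 0.5653 kg, fish meal = 1.237 kg.
Objective = 0.1·0.5653 + 2.16·1.237 = 2.7285.

€2.73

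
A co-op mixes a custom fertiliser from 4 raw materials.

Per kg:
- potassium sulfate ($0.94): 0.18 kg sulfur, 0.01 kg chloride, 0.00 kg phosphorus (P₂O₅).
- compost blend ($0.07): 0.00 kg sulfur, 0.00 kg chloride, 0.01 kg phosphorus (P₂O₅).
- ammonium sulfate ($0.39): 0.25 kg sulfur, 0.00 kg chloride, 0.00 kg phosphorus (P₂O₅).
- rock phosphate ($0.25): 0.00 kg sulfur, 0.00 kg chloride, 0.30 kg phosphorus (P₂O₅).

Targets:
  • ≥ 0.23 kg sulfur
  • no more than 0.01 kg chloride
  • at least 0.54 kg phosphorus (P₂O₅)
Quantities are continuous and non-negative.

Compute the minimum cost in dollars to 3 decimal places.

Let x1 = kg of potassium sulfate, x2 = kg of compost blend, x3 = kg of ammonium sulfate, x4 = kg of rock phosphate.
Minimise 0.94x1 + 0.07x2 + 0.39x3 + 0.25x4 subject to:
  0.18x1 + 0.25x3 ≥ 0.23   (sulfur)
  0.01x1 ≤ 0.01   (chloride)
  0.01x2 + 0.3x4 ≥ 0.54   (phosphorus (P₂O₅))
  x1, x2, x3, x4 ≥ 0.
The cheapest feasible vertex uses only ammonium sulfate, rock phosphate; potassium sulfate, compost blend are not used. Binding constraints: sulfur and phosphorus (P₂O₅).
Optimal quantities: ammonium sulfate = 0.92 kg, rock phosphate = 1.8 kg.
Hence cost = 0.39·0.92 + 0.25·1.8 = $0.80880.

$0.809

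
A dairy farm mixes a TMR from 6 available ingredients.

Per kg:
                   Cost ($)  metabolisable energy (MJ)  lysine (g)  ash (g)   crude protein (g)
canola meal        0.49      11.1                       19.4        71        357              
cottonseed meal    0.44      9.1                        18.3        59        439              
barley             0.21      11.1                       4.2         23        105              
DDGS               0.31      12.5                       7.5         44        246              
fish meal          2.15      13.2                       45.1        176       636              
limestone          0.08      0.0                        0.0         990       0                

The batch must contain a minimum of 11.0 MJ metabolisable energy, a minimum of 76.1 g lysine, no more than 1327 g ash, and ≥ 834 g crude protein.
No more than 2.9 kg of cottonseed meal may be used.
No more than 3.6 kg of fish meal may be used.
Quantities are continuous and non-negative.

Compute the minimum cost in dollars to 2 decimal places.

$1.86

Let x1 = kg of canola meal, x2 = kg of cottonseed meal, x3 = kg of barley, x4 = kg of DDGS, x5 = kg of fish meal, x6 = kg of limestone.
Minimize 0.49x1 + 0.44x2 + 0.21x3 + 0.31x4 + 2.15x5 + 0.08x6 s.t.:
  11.1x1 + 9.1x2 + 11.1x3 + 12.5x4 + 13.2x5 ≥ 11   (metabolisable energy)
  19.4x1 + 18.3x2 + 4.2x3 + 7.5x4 + 45.1x5 ≥ 76.1   (lysine)
  71x1 + 59x2 + 23x3 + 44x4 + 176x5 + 990x6 ≤ 1327   (ash)
  357x1 + 439x2 + 105x3 + 246x4 + 636x5 ≥ 834   (crude protein)
  x2 ≤ 2.9
  x5 ≤ 3.6
  x1, x2, x3, x4, x5, x6 ≥ 0.
The cheapest feasible vertex uses only canola meal, cottonseed meal; barley, DDGS, fish meal, limestone are not used. Binding constraints: lysine and the cottonseed meal cap.
That vertex is x1 = 1.187, x2 = 2.9.
Cost = 0.49·1.187 + 0.44·2.9 = 1.8576.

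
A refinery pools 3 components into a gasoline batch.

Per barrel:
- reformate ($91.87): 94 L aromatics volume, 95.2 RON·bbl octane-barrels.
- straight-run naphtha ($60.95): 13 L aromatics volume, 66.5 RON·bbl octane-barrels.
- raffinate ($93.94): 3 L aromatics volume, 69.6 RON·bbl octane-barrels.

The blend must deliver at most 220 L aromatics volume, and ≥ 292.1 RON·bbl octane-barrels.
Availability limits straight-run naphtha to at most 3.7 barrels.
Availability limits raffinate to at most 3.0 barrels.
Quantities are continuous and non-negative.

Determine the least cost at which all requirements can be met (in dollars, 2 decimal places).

This is a linear program. Let x1 = barrels of reformate, x2 = barrels of straight-run naphtha, x3 = barrels of raffinate.
Minimize 91.87x1 + 60.95x2 + 93.94x3 with:
  94x1 + 13x2 + 3x3 ≤ 220   (aromatics volume)
  95.2x1 + 66.5x2 + 69.6x3 ≥ 292.1   (octane-barrels)
  x2 ≤ 3.7
  x3 ≤ 3
  x1, x2, x3 ≥ 0.
At the optimum only reformate, straight-run naphtha are positive (raffinate = 0). The octane-barrels and the straight-run naphtha cap requirements are met with equality.
Optimal quantities: reformate = 0.4837 barrels, straight-run naphtha = 3.7 barrels.
Total cost: 91.87·0.4837 + 60.95·3.7 = 269.9525.

$269.95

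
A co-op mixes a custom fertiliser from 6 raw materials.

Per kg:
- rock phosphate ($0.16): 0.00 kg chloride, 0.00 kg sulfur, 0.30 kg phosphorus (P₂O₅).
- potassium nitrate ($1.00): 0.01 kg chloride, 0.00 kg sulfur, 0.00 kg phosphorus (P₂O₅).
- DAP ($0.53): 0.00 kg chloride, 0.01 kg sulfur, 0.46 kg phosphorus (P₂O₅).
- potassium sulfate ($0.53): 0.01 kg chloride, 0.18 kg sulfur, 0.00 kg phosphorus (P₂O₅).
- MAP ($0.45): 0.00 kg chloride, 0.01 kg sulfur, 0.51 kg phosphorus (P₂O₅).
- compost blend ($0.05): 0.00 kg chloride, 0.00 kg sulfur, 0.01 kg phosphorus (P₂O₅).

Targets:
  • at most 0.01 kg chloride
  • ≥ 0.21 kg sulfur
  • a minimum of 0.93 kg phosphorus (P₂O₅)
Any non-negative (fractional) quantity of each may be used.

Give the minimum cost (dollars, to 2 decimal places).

$1.88

Let x1 = kg of rock phosphate, x2 = kg of potassium nitrate, x3 = kg of DAP, x4 = kg of potassium sulfate, x5 = kg of MAP, x6 = kg of compost blend.
Minimise 0.16x1 + 1x2 + 0.53x3 + 0.53x4 + 0.45x5 + 0.05x6 with:
  0.01x2 + 0.01x4 ≤ 0.01   (chloride)
  0.01x3 + 0.18x4 + 0.01x5 ≥ 0.21   (sulfur)
  0.3x1 + 0.46x3 + 0.51x5 + 0.01x6 ≥ 0.93   (phosphorus (P₂O₅))
  x1, x2, x3, x4, x5, x6 ≥ 0.
The minimum-cost mix takes nothing from rock phosphate, potassium nitrate, DAP, compost blend — only potassium sulfate, MAP. There the chloride and sulfur constraints are tight.
So potassium sulfate = 1 kg, MAP = 3 kg.
Total cost: 0.53·1 + 0.45·3 = 1.8800.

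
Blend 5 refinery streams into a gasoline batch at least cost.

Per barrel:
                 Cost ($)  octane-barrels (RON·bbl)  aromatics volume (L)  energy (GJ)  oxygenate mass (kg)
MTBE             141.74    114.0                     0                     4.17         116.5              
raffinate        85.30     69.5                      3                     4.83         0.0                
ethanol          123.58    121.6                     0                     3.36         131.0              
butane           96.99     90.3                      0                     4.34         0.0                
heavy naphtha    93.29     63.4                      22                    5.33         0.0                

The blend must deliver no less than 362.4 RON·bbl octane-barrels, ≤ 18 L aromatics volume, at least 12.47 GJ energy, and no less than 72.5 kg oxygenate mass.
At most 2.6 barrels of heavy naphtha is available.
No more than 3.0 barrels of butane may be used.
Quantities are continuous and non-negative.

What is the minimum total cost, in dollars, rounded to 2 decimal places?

$375.25

This is a linear program. Let x1 = barrels of MTBE, x2 = barrels of raffinate, x3 = barrels of ethanol, x4 = barrels of butane, x5 = barrels of heavy naphtha.
Minimize 141.74x1 + 85.3x2 + 123.58x3 + 96.99x4 + 93.29x5 with:
  114x1 + 69.5x2 + 121.6x3 + 90.3x4 + 63.4x5 ≥ 362.4   (octane-barrels)
  3x2 + 22x5 ≤ 18   (aromatics volume)
  4.17x1 + 4.83x2 + 3.36x3 + 4.34x4 + 5.33x5 ≥ 12.47   (energy)
  116.5x1 + 131x3 ≥ 72.5   (oxygenate mass)
  x5 ≤ 2.6
  x4 ≤ 3
  x1, x2, x3, x4, x5 ≥ 0.
The cheapest feasible vertex uses only ethanol, butane; MTBE, raffinate, heavy naphtha are not used. The octane-barrels and energy requirements are met with equality.
Solving gives x3 = 1.99154, x4 = 1.33143.
Hence cost = 123.58·1.99154 + 96.99·1.33143 = $375.2499.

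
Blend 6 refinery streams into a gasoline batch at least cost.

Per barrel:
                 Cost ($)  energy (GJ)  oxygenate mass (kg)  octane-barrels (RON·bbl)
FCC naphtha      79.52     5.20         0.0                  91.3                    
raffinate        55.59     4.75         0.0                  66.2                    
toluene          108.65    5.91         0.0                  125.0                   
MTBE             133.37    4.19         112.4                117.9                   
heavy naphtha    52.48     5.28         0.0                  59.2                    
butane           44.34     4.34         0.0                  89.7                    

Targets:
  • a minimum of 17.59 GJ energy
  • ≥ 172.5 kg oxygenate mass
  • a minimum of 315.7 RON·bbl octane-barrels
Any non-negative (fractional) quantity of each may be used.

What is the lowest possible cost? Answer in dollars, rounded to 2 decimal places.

$315.88

Let x1 = barrels of FCC naphtha, x2 = barrels of raffinate, x3 = barrels of toluene, x4 = barrels of MTBE, x5 = barrels of heavy naphtha, x6 = barrels of butane.
min 79.52x1 + 55.59x2 + 108.65x3 + 133.37x4 + 52.48x5 + 44.34x6 subject to:
  5.2x1 + 4.75x2 + 5.91x3 + 4.19x4 + 5.28x5 + 4.34x6 ≥ 17.59   (energy)
  112.4x4 ≥ 172.5   (oxygenate mass)
  91.3x1 + 66.2x2 + 125x3 + 117.9x4 + 59.2x5 + 89.7x6 ≥ 315.7   (octane-barrels)
  x1, x2, x3, x4, x5, x6 ≥ 0.
The optimal basis is {MTBE, heavy naphtha, butane}; FCC naphtha, raffinate, toluene drop out. Binding constraints: energy, oxygenate mass, octane-barrels.
So MTBE = 1.534698 barrels, heavy naphtha = 1.920563 barrels, butane = 0.2348032 barrels.
Cost = 133.37·1.534698 + 52.48·1.920563 + 44.34·0.2348032 = 315.88499.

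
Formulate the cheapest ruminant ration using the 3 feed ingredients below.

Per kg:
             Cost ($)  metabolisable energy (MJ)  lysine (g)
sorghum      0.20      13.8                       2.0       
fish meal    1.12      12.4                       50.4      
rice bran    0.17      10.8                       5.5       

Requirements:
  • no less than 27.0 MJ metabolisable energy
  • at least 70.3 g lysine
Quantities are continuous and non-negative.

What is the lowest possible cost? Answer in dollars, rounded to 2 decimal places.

$1.61

Let x1 = kg of sorghum, x2 = kg of fish meal, x3 = kg of rice bran.
Minimise 0.2x1 + 1.12x2 + 0.17x3 with:
  13.8x1 + 12.4x2 + 10.8x3 ≥ 27   (metabolisable energy)
  2x1 + 50.4x2 + 5.5x3 ≥ 70.3   (lysine)
  x1, x2, x3 ≥ 0.
The cheapest feasible vertex uses only fish meal, rice bran; sorghum is not used. There the metabolisable energy and lysine constraints are tight.
That vertex is x2 = 1.283, x3 = 1.027.
Objective = 1.12·1.283 + 0.17·1.027 = 1.6116.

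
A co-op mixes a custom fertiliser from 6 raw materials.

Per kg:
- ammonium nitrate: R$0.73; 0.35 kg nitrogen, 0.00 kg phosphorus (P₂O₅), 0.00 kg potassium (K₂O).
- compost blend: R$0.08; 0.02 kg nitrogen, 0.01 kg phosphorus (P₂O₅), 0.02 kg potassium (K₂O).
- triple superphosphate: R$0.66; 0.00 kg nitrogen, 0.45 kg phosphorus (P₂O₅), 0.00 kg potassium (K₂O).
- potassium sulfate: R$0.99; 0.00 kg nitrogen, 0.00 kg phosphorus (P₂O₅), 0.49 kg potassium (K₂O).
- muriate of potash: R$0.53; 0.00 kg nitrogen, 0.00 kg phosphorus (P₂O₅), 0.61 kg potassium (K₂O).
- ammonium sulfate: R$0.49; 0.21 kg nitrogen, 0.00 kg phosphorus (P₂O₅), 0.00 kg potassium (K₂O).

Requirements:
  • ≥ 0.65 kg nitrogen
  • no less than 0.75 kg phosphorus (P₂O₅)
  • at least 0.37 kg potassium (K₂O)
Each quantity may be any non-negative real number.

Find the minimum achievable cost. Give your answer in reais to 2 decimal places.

R$2.78

Let x1 = kg of ammonium nitrate, x2 = kg of compost blend, x3 = kg of triple superphosphate, x4 = kg of potassium sulfate, x5 = kg of muriate of potash, x6 = kg of ammonium sulfate.
Minimize 0.73x1 + 0.08x2 + 0.66x3 + 0.99x4 + 0.53x5 + 0.49x6 subject to:
  0.35x1 + 0.02x2 + 0.21x6 ≥ 0.65   (nitrogen)
  0.01x2 + 0.45x3 ≥ 0.75   (phosphorus (P₂O₅))
  0.02x2 + 0.49x4 + 0.61x5 ≥ 0.37   (potassium (K₂O))
  x1, x2, x3, x4, x5, x6 ≥ 0.
At the optimum only ammonium nitrate, triple superphosphate, muriate of potash are positive (compost blend, potassium sulfate, ammonium sulfate = 0). Binding constraints: nitrogen, phosphorus (P₂O₅), potassium (K₂O).
Solving gives x1 = 1.857, x3 = 1.667, x5 = 0.6066.
Hence cost = 0.73·1.857 + 0.66·1.667 + 0.53·0.6066 = R$2.7773.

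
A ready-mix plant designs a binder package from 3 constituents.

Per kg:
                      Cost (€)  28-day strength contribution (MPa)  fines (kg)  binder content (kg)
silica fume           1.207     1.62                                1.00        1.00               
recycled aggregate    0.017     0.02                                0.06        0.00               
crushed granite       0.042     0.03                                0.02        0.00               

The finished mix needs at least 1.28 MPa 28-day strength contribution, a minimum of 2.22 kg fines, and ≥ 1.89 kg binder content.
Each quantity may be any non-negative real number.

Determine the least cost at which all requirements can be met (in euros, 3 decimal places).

€2.375

Set it up as a linear program. Let x1 = kg of silica fume, x2 = kg of recycled aggregate, x3 = kg of crushed granite.
min 1.207x1 + 0.017x2 + 0.042x3 s.t.:
  1.62x1 + 0.02x2 + 0.03x3 ≥ 1.28   (28-day strength contribution)
  1x1 + 0.06x2 + 0.02x3 ≥ 2.22   (fines)
  1x1 ≥ 1.89   (binder content)
  x1, x2, x3 ≥ 0.
The minimum-cost mix takes nothing from crushed granite — only silica fume, recycled aggregate. There the fines and binder content constraints are tight.
Optimal quantities: silica fume = 1.89 kg, recycled aggregate = 5.5 kg.
Cost = 1.207·1.89 + 0.017·5.5 = 2.37473.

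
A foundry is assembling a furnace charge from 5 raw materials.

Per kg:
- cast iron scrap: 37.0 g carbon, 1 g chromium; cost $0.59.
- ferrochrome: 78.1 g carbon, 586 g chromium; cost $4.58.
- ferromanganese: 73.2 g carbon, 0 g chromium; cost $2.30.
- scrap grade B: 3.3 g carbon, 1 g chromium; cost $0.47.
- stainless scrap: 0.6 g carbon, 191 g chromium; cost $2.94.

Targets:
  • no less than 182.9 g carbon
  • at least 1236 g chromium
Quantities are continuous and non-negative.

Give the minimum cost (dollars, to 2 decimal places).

Let x1 = kg of cast iron scrap, x2 = kg of ferrochrome, x3 = kg of ferromanganese, x4 = kg of scrap grade B, x5 = kg of stainless scrap.
Minimise 0.59x1 + 4.58x2 + 2.3x3 + 0.47x4 + 2.94x5 with:
  37x1 + 78.1x2 + 73.2x3 + 3.3x4 + 0.6x5 ≥ 182.9   (carbon)
  1x1 + 586x2 + 1x4 + 191x5 ≥ 1236   (chromium)
  x1, x2, x3, x4, x5 ≥ 0.
The minimum-cost mix takes nothing from ferromanganese, scrap grade B, stainless scrap — only cast iron scrap, ferrochrome. There the carbon and chromium constraints are tight.
Solving gives x1 = 0.4929, x2 = 2.108.
Hence cost = 0.59·0.4929 + 4.58·2.108 = $9.9455.

$9.95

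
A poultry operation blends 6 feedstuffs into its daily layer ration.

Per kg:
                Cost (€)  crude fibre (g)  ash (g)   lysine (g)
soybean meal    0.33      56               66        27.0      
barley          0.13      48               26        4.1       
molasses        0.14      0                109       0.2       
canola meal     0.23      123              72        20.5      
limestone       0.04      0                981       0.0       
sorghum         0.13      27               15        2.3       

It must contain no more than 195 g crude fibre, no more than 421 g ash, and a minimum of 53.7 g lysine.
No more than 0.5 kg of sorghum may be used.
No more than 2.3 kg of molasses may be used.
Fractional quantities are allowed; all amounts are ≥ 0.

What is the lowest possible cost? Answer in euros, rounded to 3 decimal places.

Set it up as a linear program. Let x1 = kg of soybean meal, x2 = kg of barley, x3 = kg of molasses, x4 = kg of canola meal, x5 = kg of limestone, x6 = kg of sorghum.
Minimise 0.33x1 + 0.13x2 + 0.14x3 + 0.23x4 + 0.04x5 + 0.13x6 subject to:
  56x1 + 48x2 + 123x4 + 27x6 ≤ 195   (crude fibre)
  66x1 + 26x2 + 109x3 + 72x4 + 981x5 + 15x6 ≤ 421   (ash)
  27x1 + 4.1x2 + 0.2x3 + 20.5x4 + 2.3x6 ≥ 53.7   (lysine)
  x6 ≤ 0.5
  x3 ≤ 2.3
  x1, x2, x3, x4, x5, x6 ≥ 0.
At the optimum only soybean meal, canola meal are positive (barley, molasses, limestone, sorghum = 0). Binding constraints: crude fibre and lysine.
Solving gives x1 = 1.2, x4 = 1.039.
Objective = 0.33·1.2 + 0.23·1.039 = 0.63497.

€0.635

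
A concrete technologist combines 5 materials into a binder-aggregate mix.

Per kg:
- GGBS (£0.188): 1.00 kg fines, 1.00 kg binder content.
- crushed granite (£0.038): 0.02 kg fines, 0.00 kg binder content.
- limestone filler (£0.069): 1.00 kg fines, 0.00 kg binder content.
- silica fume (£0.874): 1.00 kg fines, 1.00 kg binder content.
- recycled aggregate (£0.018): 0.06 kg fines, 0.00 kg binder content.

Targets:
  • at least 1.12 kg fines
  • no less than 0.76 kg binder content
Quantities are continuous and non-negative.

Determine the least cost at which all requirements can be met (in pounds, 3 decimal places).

£0.168

Let x1 = kg of GGBS, x2 = kg of crushed granite, x3 = kg of limestone filler, x4 = kg of silica fume, x5 = kg of recycled aggregate.
Minimize 0.188x1 + 0.038x2 + 0.069x3 + 0.874x4 + 0.018x5 with:
  1x1 + 0.02x2 + 1x3 + 1x4 + 0.06x5 ≥ 1.12   (fines)
  1x1 + 1x4 ≥ 0.76   (binder content)
  x1, x2, x3, x4, x5 ≥ 0.
The optimal basis is {GGBS, limestone filler}; crushed granite, silica fume, recycled aggregate drop out. Binding constraints: fines and binder content.
Optimal quantities: GGBS = 0.76 kg, limestone filler = 0.36 kg.
Total cost: 0.188·0.76 + 0.069·0.36 = 0.16772.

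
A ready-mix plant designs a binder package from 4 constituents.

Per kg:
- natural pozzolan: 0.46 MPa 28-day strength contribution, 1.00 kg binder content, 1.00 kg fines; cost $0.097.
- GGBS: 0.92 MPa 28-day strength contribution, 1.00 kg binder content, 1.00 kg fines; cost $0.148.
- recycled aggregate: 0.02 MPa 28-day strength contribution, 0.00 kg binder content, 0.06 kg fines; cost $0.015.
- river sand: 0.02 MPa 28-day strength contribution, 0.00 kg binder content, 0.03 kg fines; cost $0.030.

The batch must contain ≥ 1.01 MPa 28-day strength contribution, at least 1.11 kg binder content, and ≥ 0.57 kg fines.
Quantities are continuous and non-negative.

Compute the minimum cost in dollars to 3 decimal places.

$0.163

Set it up as a linear program. Let x1 = kg of natural pozzolan, x2 = kg of GGBS, x3 = kg of recycled aggregate, x4 = kg of river sand.
Minimize 0.097x1 + 0.148x2 + 0.015x3 + 0.03x4 subject to:
  0.46x1 + 0.92x2 + 0.02x3 + 0.02x4 ≥ 1.01   (28-day strength contribution)
  1x1 + 1x2 ≥ 1.11   (binder content)
  1x1 + 1x2 + 0.06x3 + 0.03x4 ≥ 0.57   (fines)
  x1, x2, x3, x4 ≥ 0.
At the optimum only natural pozzolan, GGBS are positive (recycled aggregate, river sand = 0). There the 28-day strength contribution and binder content constraints are tight.
That vertex is x1 = 0.02435, x2 = 1.086.
Objective = 0.097·0.02435 + 0.148·1.086 = 0.16309.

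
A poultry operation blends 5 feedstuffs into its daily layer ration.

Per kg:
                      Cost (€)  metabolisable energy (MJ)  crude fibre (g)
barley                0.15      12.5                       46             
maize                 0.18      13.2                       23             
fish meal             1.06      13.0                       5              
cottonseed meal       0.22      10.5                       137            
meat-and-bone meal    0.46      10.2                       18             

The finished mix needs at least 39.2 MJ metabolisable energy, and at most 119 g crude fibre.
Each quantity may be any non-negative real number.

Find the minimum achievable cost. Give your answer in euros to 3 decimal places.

Treat it as an LP. Let x1 = kg of barley, x2 = kg of maize, x3 = kg of fish meal, x4 = kg of cottonseed meal, x5 = kg of meat-and-bone meal.
Minimise 0.15x1 + 0.18x2 + 1.06x3 + 0.22x4 + 0.46x5 subject to:
  12.5x1 + 13.2x2 + 13x3 + 10.5x4 + 10.2x5 ≥ 39.2   (metabolisable energy)
  46x1 + 23x2 + 5x3 + 137x4 + 18x5 ≤ 119   (crude fibre)
  x1, x2, x3, x4, x5 ≥ 0.
The minimum-cost mix takes nothing from fish meal, cottonseed meal, meat-and-bone meal — only barley, maize. Binding constraints: metabolisable energy and crude fibre.
That vertex is x1 = 2.093, x2 = 0.9875.
Total cost: 0.15·2.093 + 0.18·0.9875 = 0.49170.

€0.492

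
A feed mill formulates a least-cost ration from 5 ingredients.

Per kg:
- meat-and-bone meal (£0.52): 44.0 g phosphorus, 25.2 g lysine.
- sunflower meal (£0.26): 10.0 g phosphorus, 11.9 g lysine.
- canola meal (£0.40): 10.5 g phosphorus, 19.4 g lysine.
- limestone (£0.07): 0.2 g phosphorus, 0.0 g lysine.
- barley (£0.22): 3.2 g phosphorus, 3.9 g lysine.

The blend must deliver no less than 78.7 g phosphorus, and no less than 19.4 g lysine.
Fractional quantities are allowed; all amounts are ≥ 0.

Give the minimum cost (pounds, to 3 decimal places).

£0.930

This is a linear program. Let x1 = kg of meat-and-bone meal, x2 = kg of sunflower meal, x3 = kg of canola meal, x4 = kg of limestone, x5 = kg of barley.
min 0.52x1 + 0.26x2 + 0.4x3 + 0.07x4 + 0.22x5 subject to:
  44x1 + 10x2 + 10.5x3 + 0.2x4 + 3.2x5 ≥ 78.7   (phosphorus)
  25.2x1 + 11.9x2 + 19.4x3 + 3.9x5 ≥ 19.4   (lysine)
  x1, x2, x3, x4, x5 ≥ 0.
The minimum-cost mix takes nothing from sunflower meal, canola meal, limestone, barley — only meat-and-bone meal. There the phosphorus constraint is tight.
Solving gives x1 = 1.789.
Hence cost = 0.52·1.789 = £0.93028.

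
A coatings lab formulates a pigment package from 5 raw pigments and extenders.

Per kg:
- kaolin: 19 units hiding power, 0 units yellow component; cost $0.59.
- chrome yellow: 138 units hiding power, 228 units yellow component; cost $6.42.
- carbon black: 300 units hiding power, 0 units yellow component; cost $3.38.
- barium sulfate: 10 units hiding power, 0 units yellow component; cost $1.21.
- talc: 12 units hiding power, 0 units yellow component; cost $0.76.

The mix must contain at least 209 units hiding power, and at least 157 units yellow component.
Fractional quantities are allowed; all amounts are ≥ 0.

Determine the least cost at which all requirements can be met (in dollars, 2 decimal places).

This is a linear program. Let x1 = kg of kaolin, x2 = kg of chrome yellow, x3 = kg of carbon black, x4 = kg of barium sulfate, x5 = kg of talc.
Minimise 0.59x1 + 6.42x2 + 3.38x3 + 1.21x4 + 0.76x5 with:
  19x1 + 138x2 + 300x3 + 10x4 + 12x5 ≥ 209   (hiding power)
  228x2 ≥ 157   (yellow component)
  x1, x2, x3, x4, x5 ≥ 0.
The minimum-cost mix takes nothing from kaolin, barium sulfate, talc — only chrome yellow, carbon black. Binding constraints: hiding power and yellow component.
That vertex is x2 = 0.6886, x3 = 0.3799.
Hence cost = 6.42·0.6886 + 3.38·0.3799 = $5.7049.

$5.70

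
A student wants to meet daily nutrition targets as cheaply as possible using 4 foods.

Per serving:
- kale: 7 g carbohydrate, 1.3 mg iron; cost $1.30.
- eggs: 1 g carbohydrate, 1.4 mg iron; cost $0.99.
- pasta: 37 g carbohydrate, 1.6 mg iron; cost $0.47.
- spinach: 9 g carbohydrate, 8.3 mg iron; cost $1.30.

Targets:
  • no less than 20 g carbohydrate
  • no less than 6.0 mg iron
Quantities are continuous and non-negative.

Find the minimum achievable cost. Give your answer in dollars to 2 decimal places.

$1.02

Treat it as an LP. Let x1 = servings of kale, x2 = servings of eggs, x3 = servings of pasta, x4 = servings of spinach.
min 1.3x1 + 0.99x2 + 0.47x3 + 1.3x4 subject to:
  7x1 + 1x2 + 37x3 + 9x4 ≥ 20   (carbohydrate)
  1.3x1 + 1.4x2 + 1.6x3 + 8.3x4 ≥ 6   (iron)
  x1, x2, x3, x4 ≥ 0.
At the optimum only pasta, spinach are positive (kale, eggs = 0). Binding constraints: carbohydrate and iron.
Optimal quantities: pasta = 0.3826 servings, spinach = 0.6491 servings.
Objective = 0.47·0.3826 + 1.3·0.6491 = 1.0237.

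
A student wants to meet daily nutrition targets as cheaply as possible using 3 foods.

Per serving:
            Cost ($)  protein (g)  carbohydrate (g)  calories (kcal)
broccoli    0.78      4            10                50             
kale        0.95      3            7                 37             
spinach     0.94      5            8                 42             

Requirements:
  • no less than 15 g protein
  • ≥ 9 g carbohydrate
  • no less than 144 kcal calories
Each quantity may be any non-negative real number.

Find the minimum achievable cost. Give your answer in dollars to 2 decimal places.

$2.85

Treat it as an LP. Let x1 = servings of broccoli, x2 = servings of kale, x3 = servings of spinach.
Minimize 0.78x1 + 0.95x2 + 0.94x3 subject to:
  4x1 + 3x2 + 5x3 ≥ 15   (protein)
  10x1 + 7x2 + 8x3 ≥ 9   (carbohydrate)
  50x1 + 37x2 + 42x3 ≥ 144   (calories)
  x1, x2, x3 ≥ 0.
The minimum-cost mix takes nothing from kale — only broccoli, spinach. There the protein and calories constraints are tight.
So broccoli = 1.098 servings, spinach = 2.122 servings.
Hence cost = 0.78·1.098 + 0.94·2.122 = $2.8511.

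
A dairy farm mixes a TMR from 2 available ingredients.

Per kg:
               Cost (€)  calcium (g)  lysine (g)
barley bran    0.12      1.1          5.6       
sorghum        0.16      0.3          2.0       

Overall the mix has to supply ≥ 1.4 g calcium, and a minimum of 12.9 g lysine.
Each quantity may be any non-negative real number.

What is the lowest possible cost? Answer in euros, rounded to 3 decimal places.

Set it up as a linear program. Let x1 = kg of barley bran, x2 = kg of sorghum.
Minimize 0.12x1 + 0.16x2 s.t.:
  1.1x1 + 0.3x2 ≥ 1.4   (calcium)
  5.6x1 + 2x2 ≥ 12.9   (lysine)
  x1, x2 ≥ 0.
The optimal basis is {barley bran}; sorghum drops out. There the lysine constraint is tight.
So barley bran = 2.304 kg.
Total cost: 0.12·2.304 = 0.27648.

€0.276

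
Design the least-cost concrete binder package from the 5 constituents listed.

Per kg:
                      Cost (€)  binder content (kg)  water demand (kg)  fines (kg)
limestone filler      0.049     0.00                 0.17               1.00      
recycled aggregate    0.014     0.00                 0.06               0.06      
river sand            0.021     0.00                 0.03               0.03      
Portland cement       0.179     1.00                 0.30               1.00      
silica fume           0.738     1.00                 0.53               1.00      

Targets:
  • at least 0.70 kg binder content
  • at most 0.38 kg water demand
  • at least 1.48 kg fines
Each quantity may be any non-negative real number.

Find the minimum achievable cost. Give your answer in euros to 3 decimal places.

This is a linear program. Let x1 = kg of limestone filler, x2 = kg of recycled aggregate, x3 = kg of river sand, x4 = kg of Portland cement, x5 = kg of silica fume.
Minimize 0.049x1 + 0.014x2 + 0.021x3 + 0.179x4 + 0.738x5 s.t.:
  1x4 + 1x5 ≥ 0.7   (binder content)
  0.17x1 + 0.06x2 + 0.03x3 + 0.3x4 + 0.53x5 ≤ 0.38   (water demand)
  1x1 + 0.06x2 + 0.03x3 + 1x4 + 1x5 ≥ 1.48   (fines)
  x1, x2, x3, x4, x5 ≥ 0.
The minimum-cost mix takes nothing from recycled aggregate, river sand, silica fume — only limestone filler, Portland cement. There the binder content and fines constraints are tight.
Optimal quantities: limestone filler = 0.78 kg, Portland cement = 0.7 kg.
Hence cost = 0.049·0.78 + 0.179·0.7 = €0.16352.

€0.164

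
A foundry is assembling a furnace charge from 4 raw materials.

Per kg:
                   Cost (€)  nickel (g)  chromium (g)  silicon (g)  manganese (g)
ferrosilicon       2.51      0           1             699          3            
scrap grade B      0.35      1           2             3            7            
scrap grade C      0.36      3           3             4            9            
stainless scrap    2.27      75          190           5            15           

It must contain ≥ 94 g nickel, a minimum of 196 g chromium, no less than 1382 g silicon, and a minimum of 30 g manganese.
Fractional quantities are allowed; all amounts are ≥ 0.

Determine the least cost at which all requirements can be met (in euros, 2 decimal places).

Let x1 = kg of ferrosilicon, x2 = kg of scrap grade B, x3 = kg of scrap grade C, x4 = kg of stainless scrap.
min 2.51x1 + 0.35x2 + 0.36x3 + 2.27x4 s.t.:
  1x2 + 3x3 + 75x4 ≥ 94   (nickel)
  1x1 + 2x2 + 3x3 + 190x4 ≥ 196   (chromium)
  699x1 + 3x2 + 4x3 + 5x4 ≥ 1382   (silicon)
  3x1 + 7x2 + 9x3 + 15x4 ≥ 30   (manganese)
  x1, x2, x3, x4 ≥ 0.
The cheapest feasible vertex uses only ferrosilicon, scrap grade C, stainless scrap; scrap grade B is not used. Binding constraints: nickel, silicon, manganese.
Optimal quantities: ferrosilicon = 1.965 kg, scrap grade C = 0.6317 kg, stainless scrap = 1.228 kg.
Cost = 2.51·1.965 + 0.36·0.6317 + 2.27·1.228 = 7.9471.

€7.95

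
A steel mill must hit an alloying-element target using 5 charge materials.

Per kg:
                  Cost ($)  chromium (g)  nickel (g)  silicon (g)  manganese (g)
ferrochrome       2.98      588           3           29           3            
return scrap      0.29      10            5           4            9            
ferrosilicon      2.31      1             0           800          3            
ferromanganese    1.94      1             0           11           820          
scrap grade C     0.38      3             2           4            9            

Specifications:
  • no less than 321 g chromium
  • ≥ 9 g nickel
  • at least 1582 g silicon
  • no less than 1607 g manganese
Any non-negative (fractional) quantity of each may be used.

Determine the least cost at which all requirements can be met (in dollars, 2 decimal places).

Set it up as a linear program. Let x1 = kg of ferrochrome, x2 = kg of return scrap, x3 = kg of ferrosilicon, x4 = kg of ferromanganese, x5 = kg of scrap grade C.
Minimize 2.98x1 + 0.29x2 + 2.31x3 + 1.94x4 + 0.38x5 with:
  588x1 + 10x2 + 1x3 + 1x4 + 3x5 ≥ 321   (chromium)
  3x1 + 5x2 + 2x5 ≥ 9   (nickel)
  29x1 + 4x2 + 800x3 + 11x4 + 4x5 ≥ 1582   (silicon)
  3x1 + 9x2 + 3x3 + 820x4 + 9x5 ≥ 1607   (manganese)
  x1, x2, x3, x4, x5 ≥ 0.
The cheapest feasible vertex uses only ferrochrome, return scrap, ferrosilicon, ferromanganese; scrap grade C is not used. The chromium, nickel, silicon, manganese requirements are met with equality.
That vertex is x1 = 0.514, x2 = 1.492, x3 = 1.925, x4 = 1.934.
Objective = 2.98·0.514 + 0.29·1.492 + 2.31·1.925 + 1.94·1.934 = 10.1631.

$10.16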